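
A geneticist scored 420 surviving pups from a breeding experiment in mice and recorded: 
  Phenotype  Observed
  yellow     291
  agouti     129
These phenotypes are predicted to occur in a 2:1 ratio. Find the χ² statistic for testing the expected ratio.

1.296

The 2:1 ratio has 3 parts, so with N = 420 the expected counts are:
  yellow: 420 × 2/3 = 280
  agouti: 420 × 1/3 = 140
χ² = Σ (O − E)² / E
  yellow: (291 − 280)² / 280 = 0.4321
  agouti: (129 − 140)² / 140 = 0.8643
χ² = 0.4321 + 0.8643 = 1.2964 ≈ 1.296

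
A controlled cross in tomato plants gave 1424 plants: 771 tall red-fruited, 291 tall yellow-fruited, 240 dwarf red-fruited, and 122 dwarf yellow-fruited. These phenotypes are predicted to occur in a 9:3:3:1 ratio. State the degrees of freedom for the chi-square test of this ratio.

A goodness-of-fit test with 4 phenotype classes has df = 4 − 1 = 3.

3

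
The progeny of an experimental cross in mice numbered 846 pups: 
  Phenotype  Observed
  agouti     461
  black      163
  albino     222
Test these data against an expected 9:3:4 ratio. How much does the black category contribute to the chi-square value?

0.121

The 9:3:4 ratio has 16 parts, so with N = 846 the expected counts are:
  agouti: 846 × 9/16 = 475.875
  black: 846 × 3/16 = 158.625
  albino: 846 × 4/16 = 211.5
Contribution of black: (163 − 158.625)² / 158.625 = 0.1207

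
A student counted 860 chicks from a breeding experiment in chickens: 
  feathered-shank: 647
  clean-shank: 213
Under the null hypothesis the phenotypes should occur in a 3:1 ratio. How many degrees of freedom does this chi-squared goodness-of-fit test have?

1

A goodness-of-fit test with 2 phenotype classes has df = 2 − 1 = 1.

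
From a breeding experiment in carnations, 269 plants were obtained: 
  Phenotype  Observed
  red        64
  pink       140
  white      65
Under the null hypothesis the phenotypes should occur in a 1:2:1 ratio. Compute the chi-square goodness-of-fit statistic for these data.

The 1:2:1 ratio has 4 parts, so with N = 269 the expected counts are:
  red: 269 × 1/4 = 67.25
  pink: 269 × 2/4 = 134.5
  white: 269 × 1/4 = 67.25
χ² = Σ (O − E)² / E
  red: (64 − 67.25)² / 67.25 = 0.1571
  pink: (140 − 134.5)² / 134.5 = 0.2249
  white: (65 − 67.25)² / 67.25 = 0.0753
χ² = 0.1571 + 0.2249 + 0.0753 = 0.4573 ≈ 0.457

0.457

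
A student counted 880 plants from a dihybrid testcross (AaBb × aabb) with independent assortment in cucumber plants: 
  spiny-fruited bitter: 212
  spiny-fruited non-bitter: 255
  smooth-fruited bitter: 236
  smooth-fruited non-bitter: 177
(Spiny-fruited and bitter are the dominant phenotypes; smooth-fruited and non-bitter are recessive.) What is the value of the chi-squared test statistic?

A dihybrid testcross with independent assortment gives a 1:1:1:1 ratio.
Total ratio parts = 4. Expected numbers out of 880:
  spiny-fruited bitter: 880 × 1/4 = 220
  spiny-fruited non-bitter: 880 × 1/4 = 220
  smooth-fruited bitter: 880 × 1/4 = 220
  smooth-fruited non-bitter: 880 × 1/4 = 220
χ² = Σ (O − E)² / E
  spiny-fruited bitter: (212 − 220)² / 220 = 0.2909
  spiny-fruited non-bitter: (255 − 220)² / 220 = 5.5682
  smooth-fruited bitter: (236 − 220)² / 220 = 1.1636
  smooth-fruited non-bitter: (177 − 220)² / 220 = 8.4045
χ² = 0.2909 + 5.5682 + 1.1636 + 8.4045 = 15.4272 ≈ 15.427

15.427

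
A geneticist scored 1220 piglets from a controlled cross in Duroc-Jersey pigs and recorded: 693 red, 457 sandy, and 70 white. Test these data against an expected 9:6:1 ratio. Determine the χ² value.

0.579

The 9:6:1 ratio has 16 parts, so with N = 1220 the expected counts are:
  red: 1220 × 9/16 = 686.25
  sandy: 1220 × 6/16 = 457.5
  white: 1220 × 1/16 = 76.25
χ² = Σ (O − E)² / E
  red: (693 − 686.25)² / 686.25 = 0.0664
  sandy: (457 − 457.5)² / 457.5 = 0.0005
  white: (70 − 76.25)² / 76.25 = 0.5123
χ² = 0.0664 + 0.0005 + 0.5123 = 0.5792 ≈ 0.579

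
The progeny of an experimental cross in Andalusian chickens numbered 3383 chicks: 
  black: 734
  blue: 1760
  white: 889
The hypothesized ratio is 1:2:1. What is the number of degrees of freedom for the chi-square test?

2

A goodness-of-fit test with 3 phenotype classes has df = 3 − 1 = 2.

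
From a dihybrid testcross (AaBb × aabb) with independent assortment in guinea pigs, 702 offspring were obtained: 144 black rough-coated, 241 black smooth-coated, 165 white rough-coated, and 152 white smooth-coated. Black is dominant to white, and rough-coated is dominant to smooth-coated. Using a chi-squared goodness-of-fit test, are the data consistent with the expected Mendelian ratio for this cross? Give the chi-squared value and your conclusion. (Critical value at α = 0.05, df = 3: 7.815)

33.875; not consistent

A dihybrid testcross with independent assortment gives a 1:1:1:1 ratio.
Total ratio parts = 4. Expected numbers out of 702:
  black rough-coated: 702 × 1/4 = 175.5
  black smooth-coated: 702 × 1/4 = 175.5
  white rough-coated: 702 × 1/4 = 175.5
  white smooth-coated: 702 × 1/4 = 175.5
χ² = Σ (O − E)² / E
  black rough-coated: (144 − 175.5)² / 175.5 = 5.6538
  black smooth-coated: (241 − 175.5)² / 175.5 = 24.4459
  white rough-coated: (165 − 175.5)² / 175.5 = 0.6282
  white smooth-coated: (152 − 175.5)² / 175.5 = 3.1467
χ² = 5.6538 + 24.4459 + 0.6282 + 3.1467 = 33.8746 ≈ 33.875
Degrees of freedom = 4 − 1 = 3; critical value at α = 0.05 is 7.815.
Since 33.875 > 7.815, we reject the null hypothesis — the data do not fit the 1:1:1:1 ratio.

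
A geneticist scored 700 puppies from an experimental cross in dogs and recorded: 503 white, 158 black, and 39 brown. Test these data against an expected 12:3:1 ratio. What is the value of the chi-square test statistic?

Under the 12:3:1 hypothesis (Σ ratio = 16, N = 700):
  white: 700 × 12/16 = 525
  black: 700 × 3/16 = 131.25
  brown: 700 × 1/16 = 43.75
χ² = Σ (O − E)² / E
  white: (503 − 525)² / 525 = 0.9219
  black: (158 − 131.25)² / 131.25 = 5.4519
  brown: (39 − 43.75)² / 43.75 = 0.5157
χ² = 0.9219 + 5.4519 + 0.5157 = 6.8895 ≈ 6.890

6.890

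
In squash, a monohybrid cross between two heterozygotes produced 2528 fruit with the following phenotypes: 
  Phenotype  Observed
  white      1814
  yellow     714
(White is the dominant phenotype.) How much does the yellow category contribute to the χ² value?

For a monohybrid cross between heterozygotes with complete dominance, the expected phenotypic ratio is 3:1.
Under the 3:1 hypothesis (Σ ratio = 4, N = 2528):
  white: 2528 × 3/4 = 1896
  yellow: 2528 × 1/4 = 632
Contribution of yellow: (714 − 632)² / 632 = 10.6392

10.639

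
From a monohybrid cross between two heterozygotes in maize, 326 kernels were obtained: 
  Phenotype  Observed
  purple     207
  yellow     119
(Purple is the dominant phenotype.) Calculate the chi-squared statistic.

For a monohybrid cross between heterozygotes with complete dominance, the expected phenotypic ratio is 3:1.
The 3:1 ratio has 4 parts, so with N = 326 the expected counts are:
  purple: 326 × 3/4 = 244.5
  yellow: 326 × 1/4 = 81.5
χ² = Σ (O − E)² / E
  purple: (207 − 244.5)² / 244.5 = 5.7515
  yellow: (119 − 81.5)² / 81.5 = 17.2546
χ² = 5.7515 + 17.2546 = 23.0061 ≈ 23.006

23.006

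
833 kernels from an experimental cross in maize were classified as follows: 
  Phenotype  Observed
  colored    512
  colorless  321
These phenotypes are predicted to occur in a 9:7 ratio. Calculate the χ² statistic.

9.204

The 9:7 ratio has 16 parts, so with N = 833 the expected counts are:
  colored: 833 × 9/16 = 468.5625
  colorless: 833 × 7/16 = 364.4375
χ² = Σ (O − E)² / E
  colored: (512 − 468.5625)² / 468.5625 = 4.0268
  colorless: (321 − 364.4375)² / 364.4375 = 5.1773
χ² = 4.0268 + 5.1773 = 9.2041 ≈ 9.204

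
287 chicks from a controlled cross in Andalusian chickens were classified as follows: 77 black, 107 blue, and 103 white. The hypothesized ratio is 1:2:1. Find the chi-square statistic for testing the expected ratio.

23.279

Under the 1:2:1 hypothesis (Σ ratio = 4, N = 287):
  black: 287 × 1/4 = 71.75
  blue: 287 × 2/4 = 143.5
  white: 287 × 1/4 = 71.75
χ² = Σ (O − E)² / E
  black: (77 − 71.75)² / 71.75 = 0.3841
  blue: (107 − 143.5)² / 143.5 = 9.2840
  white: (103 − 71.75)² / 71.75 = 13.6106
χ² = 0.3841 + 9.2840 + 13.6106 = 23.2787 ≈ 23.279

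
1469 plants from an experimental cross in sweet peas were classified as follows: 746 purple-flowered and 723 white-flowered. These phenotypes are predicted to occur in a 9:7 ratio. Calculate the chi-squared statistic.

17.842

Total ratio parts = 16. Expected numbers out of 1469:
  purple-flowered: 1469 × 9/16 = 826.3125
  white-flowered: 1469 × 7/16 = 642.6875
χ² = Σ (O − E)² / E
  purple-flowered: (746 − 826.3125)² / 826.3125 = 7.8059
  white-flowered: (723 − 642.6875)² / 642.6875 = 10.0361
χ² = 7.8059 + 10.0361 = 17.842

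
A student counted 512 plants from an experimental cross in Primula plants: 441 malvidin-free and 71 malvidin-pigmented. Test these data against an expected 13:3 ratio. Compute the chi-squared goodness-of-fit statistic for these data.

8.013

Total ratio parts = 16. Expected numbers out of 512:
  malvidin-free: 512 × 13/16 = 416
  malvidin-pigmented: 512 × 3/16 = 96
χ² = Σ (O − E)² / E
  malvidin-free: (441 − 416)² / 416 = 1.5024
  malvidin-pigmented: (71 − 96)² / 96 = 6.5104
χ² = 1.5024 + 6.5104 = 8.0128 ≈ 8.013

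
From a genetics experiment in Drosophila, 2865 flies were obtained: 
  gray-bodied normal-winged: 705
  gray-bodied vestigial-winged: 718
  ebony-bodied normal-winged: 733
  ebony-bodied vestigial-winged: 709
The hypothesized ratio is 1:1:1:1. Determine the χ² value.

The 1:1:1:1 ratio has 4 parts, so with N = 2865 the expected counts are:
  gray-bodied normal-winged: 2865 × 1/4 = 716.25
  gray-bodied vestigial-winged: 2865 × 1/4 = 716.25
  ebony-bodied normal-winged: 2865 × 1/4 = 716.25
  ebony-bodied vestigial-winged: 2865 × 1/4 = 716.25
χ² = Σ (O − E)² / E
  gray-bodied normal-winged: (705 − 716.25)² / 716.25 = 0.1767
  gray-bodied vestigial-winged: (718 − 716.25)² / 716.25 = 0.0043
  ebony-bodied normal-winged: (733 − 716.25)² / 716.25 = 0.3917
  ebony-bodied vestigial-winged: (709 − 716.25)² / 716.25 = 0.0734
χ² = 0.1767 + 0.0043 + 0.3917 + 0.0734 = 0.6461 ≈ 0.646

0.646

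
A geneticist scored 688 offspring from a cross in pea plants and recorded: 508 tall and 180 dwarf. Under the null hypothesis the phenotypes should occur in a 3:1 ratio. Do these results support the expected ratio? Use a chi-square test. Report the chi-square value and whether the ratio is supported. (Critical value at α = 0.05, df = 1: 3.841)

0.496; consistent

Expected counts for N = 688 under a 3:1 ratio (total parts = 4):
  tall: 688 × 3/4 = 516
  dwarf: 688 × 1/4 = 172
χ² = Σ (O − E)² / E
  tall: (508 − 516)² / 516 = 0.1240
  dwarf: (180 − 172)² / 172 = 0.3721
χ² = 0.1240 + 0.3721 = 0.4961 ≈ 0.496
Degrees of freedom = 2 − 1 = 1; critical value at α = 0.05 is 3.841.
Since 0.496 < 3.841, we fail to reject the null hypothesis — the data are consistent with the 3:1 ratio.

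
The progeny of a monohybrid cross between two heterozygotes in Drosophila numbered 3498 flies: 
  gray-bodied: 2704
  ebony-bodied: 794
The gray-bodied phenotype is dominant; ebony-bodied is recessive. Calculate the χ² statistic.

9.880

For a monohybrid cross between heterozygotes with complete dominance, the expected phenotypic ratio is 3:1.
Expected counts for N = 3498 under a 3:1 ratio (total parts = 4):
  gray-bodied: 3498 × 3/4 = 2623.5
  ebony-bodied: 3498 × 1/4 = 874.5
χ² = Σ (O − E)² / E
  gray-bodied: (2704 − 2623.5)² / 2623.5 = 2.4701
  ebony-bodied: (794 − 874.5)² / 874.5 = 7.4102
χ² = 2.4701 + 7.4102 = 9.8803 ≈ 9.880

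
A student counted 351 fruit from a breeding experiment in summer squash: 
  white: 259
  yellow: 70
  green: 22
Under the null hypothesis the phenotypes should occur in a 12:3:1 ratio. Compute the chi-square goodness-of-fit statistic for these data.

0.335

Expected counts for N = 351 under a 12:3:1 ratio (total parts = 16):
  white: 351 × 12/16 = 263.25
  yellow: 351 × 3/16 = 65.8125
  green: 351 × 1/16 = 21.9375
χ² = Σ (O − E)² / E
  white: (259 − 263.25)² / 263.25 = 0.0686
  yellow: (70 − 65.8125)² / 65.8125 = 0.2664
  green: (22 − 21.9375)² / 21.9375 = 0.0002
χ² = 0.0686 + 0.2664 + 0.0002 = 0.3352 ≈ 0.335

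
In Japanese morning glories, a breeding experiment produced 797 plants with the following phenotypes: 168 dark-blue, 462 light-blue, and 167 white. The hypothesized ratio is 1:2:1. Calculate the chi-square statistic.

Total ratio parts = 4. Expected numbers out of 797:
  dark-blue: 797 × 1/4 = 199.25
  light-blue: 797 × 2/4 = 398.5
  white: 797 × 1/4 = 199.25
χ² = Σ (O − E)² / E
  dark-blue: (168 − 199.25)² / 199.25 = 4.9012
  light-blue: (462 − 398.5)² / 398.5 = 10.1186
  white: (167 − 199.25)² / 199.25 = 5.2199
χ² = 4.9012 + 10.1186 + 5.2199 = 20.2397 ≈ 20.240

20.240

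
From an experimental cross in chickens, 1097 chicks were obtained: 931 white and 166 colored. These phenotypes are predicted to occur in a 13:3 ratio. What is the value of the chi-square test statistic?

9.425

Under the 13:3 hypothesis (Σ ratio = 16, N = 1097):
  white: 1097 × 13/16 = 891.3125
  colored: 1097 × 3/16 = 205.6875
χ² = Σ (O − E)² / E
  white: (931 − 891.3125)² / 891.3125 = 1.7672
  colored: (166 − 205.6875)² / 205.6875 = 7.6577
χ² = 1.7672 + 7.6577 = 9.4249 ≈ 9.425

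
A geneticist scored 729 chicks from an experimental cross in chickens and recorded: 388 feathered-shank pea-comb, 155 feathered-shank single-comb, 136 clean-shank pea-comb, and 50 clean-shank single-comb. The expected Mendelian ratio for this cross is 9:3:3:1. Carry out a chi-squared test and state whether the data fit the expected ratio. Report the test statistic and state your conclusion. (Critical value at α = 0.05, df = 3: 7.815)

4.076; consistent

Under the 9:3:3:1 hypothesis (Σ ratio = 16, N = 729):
  feathered-shank pea-comb: 729 × 9/16 = 410.0625
  feathered-shank single-comb: 729 × 3/16 = 136.6875
  clean-shank pea-comb: 729 × 3/16 = 136.6875
  clean-shank single-comb: 729 × 1/16 = 45.5625
χ² = Σ (O − E)² / E
  feathered-shank pea-comb: (388 − 410.0625)² / 410.0625 = 1.1870
  feathered-shank single-comb: (155 − 136.6875)² / 136.6875 = 2.4534
  clean-shank pea-comb: (136 − 136.6875)² / 136.6875 = 0.0035
  clean-shank single-comb: (50 − 45.5625)² / 45.5625 = 0.4322
χ² = 1.1870 + 2.4534 + 0.0035 + 0.4322 = 4.0761 ≈ 4.076
Degrees of freedom = 4 − 1 = 3; critical value at α = 0.05 is 7.815.
Since 4.076 < 7.815, we fail to reject the null hypothesis — the data are consistent with the 9:3:3:1 ratio.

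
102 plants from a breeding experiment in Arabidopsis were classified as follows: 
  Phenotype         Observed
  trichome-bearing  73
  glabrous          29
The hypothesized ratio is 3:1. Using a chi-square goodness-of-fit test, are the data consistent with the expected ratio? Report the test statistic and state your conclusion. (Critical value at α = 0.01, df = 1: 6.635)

The 3:1 ratio has 4 parts, so with N = 102 the expected counts are:
  trichome-bearing: 102 × 3/4 = 76.5
  glabrous: 102 × 1/4 = 25.5
χ² = Σ (O − E)² / E
  trichome-bearing: (73 − 76.5)² / 76.5 = 0.1601
  glabrous: (29 − 25.5)² / 25.5 = 0.4804
χ² = 0.1601 + 0.4804 = 0.6405 ≈ 0.641
Degrees of freedom = 2 − 1 = 1; critical value at α = 0.01 is 6.635.
Since 0.641 < 6.635, we fail to reject the null hypothesis — the data are consistent with the 3:1 ratio.

0.641; consistent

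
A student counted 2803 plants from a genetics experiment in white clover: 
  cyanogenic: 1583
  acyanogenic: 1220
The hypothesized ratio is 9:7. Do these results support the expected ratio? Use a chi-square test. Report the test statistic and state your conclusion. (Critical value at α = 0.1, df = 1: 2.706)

Total ratio parts = 16. Expected numbers out of 2803:
  cyanogenic: 2803 × 9/16 = 1576.6875
  acyanogenic: 2803 × 7/16 = 1226.3125
χ² = Σ (O − E)² / E
  cyanogenic: (1583 − 1576.6875)² / 1576.6875 = 0.0253
  acyanogenic: (1220 − 1226.3125)² / 1226.3125 = 0.0325
χ² = 0.0253 + 0.0325 = 0.0578 ≈ 0.058
Degrees of freedom = 2 − 1 = 1; critical value at α = 0.1 is 2.706.
Since 0.058 < 2.706, we fail to reject the null hypothesis — the data are consistent with the 9:7 ratio.

0.058; consistent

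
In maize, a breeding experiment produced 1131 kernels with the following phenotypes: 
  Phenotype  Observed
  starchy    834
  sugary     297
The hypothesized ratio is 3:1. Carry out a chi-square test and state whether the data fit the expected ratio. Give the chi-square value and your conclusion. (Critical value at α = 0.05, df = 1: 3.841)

Under the 3:1 hypothesis (Σ ratio = 4, N = 1131):
  starchy: 1131 × 3/4 = 848.25
  sugary: 1131 × 1/4 = 282.75
χ² = Σ (O − E)² / E
  starchy: (834 − 848.25)² / 848.25 = 0.2394
  sugary: (297 − 282.75)² / 282.75 = 0.7182
χ² = 0.2394 + 0.7182 = 0.9576 ≈ 0.958
Degrees of freedom = 2 − 1 = 1; critical value at α = 0.05 is 3.841.
Since 0.958 < 3.841, we fail to reject the null hypothesis — the data are consistent with the 3:1 ratio.

0.958; consistent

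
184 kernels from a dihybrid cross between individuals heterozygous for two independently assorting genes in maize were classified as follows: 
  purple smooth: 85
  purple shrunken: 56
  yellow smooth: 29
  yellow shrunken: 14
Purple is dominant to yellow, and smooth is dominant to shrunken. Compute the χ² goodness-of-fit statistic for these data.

18.126

A dihybrid F₂ with independent assortment and complete dominance at both loci gives a 9:3:3:1 phenotypic ratio.
The 9:3:3:1 ratio has 16 parts, so with N = 184 the expected counts are:
  purple smooth: 184 × 9/16 = 103.5
  purple shrunken: 184 × 3/16 = 34.5
  yellow smooth: 184 × 3/16 = 34.5
  yellow shrunken: 184 × 1/16 = 11.5
χ² = Σ (O − E)² / E
  purple smooth: (85 − 103.5)² / 103.5 = 3.3068
  purple shrunken: (56 − 34.5)² / 34.5 = 13.3986
  yellow smooth: (29 − 34.5)² / 34.5 = 0.8768
  yellow shrunken: (14 − 11.5)² / 11.5 = 0.5435
χ² = 3.3068 + 13.3986 + 0.8768 + 0.5435 = 18.1257 ≈ 18.126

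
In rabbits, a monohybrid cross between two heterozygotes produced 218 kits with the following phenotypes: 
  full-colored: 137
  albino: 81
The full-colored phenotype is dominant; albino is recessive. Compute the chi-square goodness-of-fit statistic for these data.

For a monohybrid cross between heterozygotes with complete dominance, the expected phenotypic ratio is 3:1.
Expected counts for N = 218 under a 3:1 ratio (total parts = 4):
  full-colored: 218 × 3/4 = 163.5
  albino: 218 × 1/4 = 54.5
χ² = Σ (O − E)² / E
  full-colored: (137 − 163.5)² / 163.5 = 4.2951
  albino: (81 − 54.5)² / 54.5 = 12.8853
χ² = 4.2951 + 12.8853 = 17.1804 ≈ 17.180

17.180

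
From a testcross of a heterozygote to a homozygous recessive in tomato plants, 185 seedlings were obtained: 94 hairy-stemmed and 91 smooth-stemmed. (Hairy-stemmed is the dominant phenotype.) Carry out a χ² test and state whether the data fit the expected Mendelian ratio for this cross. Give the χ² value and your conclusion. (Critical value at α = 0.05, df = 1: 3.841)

A testcross of a heterozygote (Aa × aa) gives a 1:1 phenotypic ratio.
The 1:1 ratio has 2 parts, so with N = 185 the expected counts are:
  hairy-stemmed: 185 × 1/2 = 92.5
  smooth-stemmed: 185 × 1/2 = 92.5
χ² = Σ (O − E)² / E
  hairy-stemmed: (94 − 92.5)² / 92.5 = 0.0243
  smooth-stemmed: (91 − 92.5)² / 92.5 = 0.0243
χ² = 0.0243 + 0.0243 = 0.0486 ≈ 0.049
Degrees of freedom = 2 − 1 = 1; critical value at α = 0.05 is 3.841.
Since 0.049 < 3.841, we fail to reject the null hypothesis — the data are consistent with the 1:1 ratio.

0.049; consistent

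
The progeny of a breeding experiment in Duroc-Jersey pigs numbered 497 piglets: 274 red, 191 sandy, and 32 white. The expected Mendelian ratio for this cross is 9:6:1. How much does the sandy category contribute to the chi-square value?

0.115

The 9:6:1 ratio has 16 parts, so with N = 497 the expected counts are:
  red: 497 × 9/16 = 279.5625
  sandy: 497 × 6/16 = 186.375
  white: 497 × 1/16 = 31.0625
Contribution of sandy: (191 − 186.375)² / 186.375 = 0.1148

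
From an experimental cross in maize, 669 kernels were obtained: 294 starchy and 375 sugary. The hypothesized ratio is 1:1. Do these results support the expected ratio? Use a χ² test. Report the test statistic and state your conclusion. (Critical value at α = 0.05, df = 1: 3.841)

The 1:1 ratio has 2 parts, so with N = 669 the expected counts are:
  starchy: 669 × 1/2 = 334.5
  sugary: 669 × 1/2 = 334.5
χ² = Σ (O − E)² / E
  starchy: (294 − 334.5)² / 334.5 = 4.9036
  sugary: (375 − 334.5)² / 334.5 = 4.9036
χ² = 4.9036 + 4.9036 = 9.8072 ≈ 9.807
Degrees of freedom = 2 − 1 = 1; critical value at α = 0.05 is 3.841.
Since 9.807 > 3.841, we reject the null hypothesis — the data do not fit the 1:1 ratio.

9.807; not consistent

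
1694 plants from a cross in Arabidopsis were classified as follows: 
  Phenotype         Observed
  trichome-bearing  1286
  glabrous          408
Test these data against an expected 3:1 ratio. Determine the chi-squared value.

Expected counts for N = 1694 under a 3:1 ratio (total parts = 4):
  trichome-bearing: 1694 × 3/4 = 1270.5
  glabrous: 1694 × 1/4 = 423.5
χ² = Σ (O − E)² / E
  trichome-bearing: (1286 − 1270.5)² / 1270.5 = 0.1891
  glabrous: (408 − 423.5)² / 423.5 = 0.5673
χ² = 0.1891 + 0.5673 = 0.7564 ≈ 0.756

0.756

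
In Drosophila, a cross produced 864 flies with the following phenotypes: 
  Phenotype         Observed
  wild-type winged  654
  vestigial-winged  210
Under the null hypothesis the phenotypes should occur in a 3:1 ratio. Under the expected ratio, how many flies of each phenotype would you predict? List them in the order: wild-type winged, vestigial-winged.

The 3:1 ratio has 4 parts, so with N = 864 the expected counts are:
  wild-type winged: 864 × 3/4 = 648
  vestigial-winged: 864 × 1/4 = 216

648, 216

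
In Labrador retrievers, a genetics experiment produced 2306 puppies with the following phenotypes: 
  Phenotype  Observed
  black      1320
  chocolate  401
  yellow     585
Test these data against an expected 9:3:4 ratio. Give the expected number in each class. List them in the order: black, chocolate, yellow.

1297.125, 432.375, 576.5

Expected counts for N = 2306 under a 9:3:4 ratio (total parts = 16):
  black: 2306 × 9/16 = 1297.125
  chocolate: 2306 × 3/16 = 432.375
  yellow: 2306 × 4/16 = 576.5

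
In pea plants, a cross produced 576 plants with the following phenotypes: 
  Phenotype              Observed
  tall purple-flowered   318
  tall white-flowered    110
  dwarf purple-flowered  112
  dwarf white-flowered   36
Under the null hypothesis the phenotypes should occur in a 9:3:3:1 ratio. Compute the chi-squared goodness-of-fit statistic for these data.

0.296

Expected counts for N = 576 under a 9:3:3:1 ratio (total parts = 16):
  tall purple-flowered: 576 × 9/16 = 324
  tall white-flowered: 576 × 3/16 = 108
  dwarf purple-flowered: 576 × 3/16 = 108
  dwarf white-flowered: 576 × 1/16 = 36
χ² = Σ (O − E)² / E
  tall purple-flowered: (318 − 324)² / 324 = 0.1111
  tall white-flowered: (110 − 108)² / 108 = 0.0370
  dwarf purple-flowered: (112 − 108)² / 108 = 0.1481
  dwarf white-flowered: (36 − 36)² / 36 = 0.0000
χ² = 0.1111 + 0.0370 + 0.1481 + 0.0000 = 0.2962 ≈ 0.296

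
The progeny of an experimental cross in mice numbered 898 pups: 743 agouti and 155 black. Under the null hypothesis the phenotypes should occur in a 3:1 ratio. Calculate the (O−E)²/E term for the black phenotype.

Under the 3:1 hypothesis (Σ ratio = 4, N = 898):
  agouti: 898 × 3/4 = 673.5
  black: 898 × 1/4 = 224.5
Contribution of black: (155 − 224.5)² / 224.5 = 21.5156

21.516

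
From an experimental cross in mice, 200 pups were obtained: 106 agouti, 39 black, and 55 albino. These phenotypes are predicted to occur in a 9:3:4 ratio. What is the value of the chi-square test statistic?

Under the 9:3:4 hypothesis (Σ ratio = 16, N = 200):
  agouti: 200 × 9/16 = 112.5
  black: 200 × 3/16 = 37.5
  albino: 200 × 4/16 = 50
χ² = Σ (O − E)² / E
  agouti: (106 − 112.5)² / 112.5 = 0.3756
  black: (39 − 37.5)² / 37.5 = 0.0600
  albino: (55 − 50)² / 50 = 0.5000
χ² = 0.3756 + 0.0600 + 0.5000 = 0.9356 ≈ 0.936

0.936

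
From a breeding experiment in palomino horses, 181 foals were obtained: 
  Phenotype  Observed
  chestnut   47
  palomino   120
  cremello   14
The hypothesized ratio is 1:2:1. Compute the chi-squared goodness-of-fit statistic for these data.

Expected counts for N = 181 under a 1:2:1 ratio (total parts = 4):
  chestnut: 181 × 1/4 = 45.25
  palomino: 181 × 2/4 = 90.5
  cremello: 181 × 1/4 = 45.25
χ² = Σ (O − E)² / E
  chestnut: (47 − 45.25)² / 45.25 = 0.0677
  palomino: (120 − 90.5)² / 90.5 = 9.6160
  cremello: (14 − 45.25)² / 45.25 = 21.5815
χ² = 0.0677 + 9.6160 + 21.5815 = 31.2652 ≈ 31.265

31.265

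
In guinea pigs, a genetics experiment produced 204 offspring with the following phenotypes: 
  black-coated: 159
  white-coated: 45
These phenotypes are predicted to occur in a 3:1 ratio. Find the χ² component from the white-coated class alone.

Total ratio parts = 4. Expected numbers out of 204:
  black-coated: 204 × 3/4 = 153
  white-coated: 204 × 1/4 = 51
Contribution of white-coated: (45 − 51)² / 51 = 0.7059

0.706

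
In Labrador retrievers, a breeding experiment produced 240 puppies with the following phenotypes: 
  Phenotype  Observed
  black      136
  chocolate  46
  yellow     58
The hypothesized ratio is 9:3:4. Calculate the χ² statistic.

Under the 9:3:4 hypothesis (Σ ratio = 16, N = 240):
  black: 240 × 9/16 = 135
  chocolate: 240 × 3/16 = 45
  yellow: 240 × 4/16 = 60
χ² = Σ (O − E)² / E
  black: (136 − 135)² / 135 = 0.0074
  chocolate: (46 − 45)² / 45 = 0.0222
  yellow: (58 − 60)² / 60 = 0.0667
χ² = 0.0074 + 0.0222 + 0.0667 = 0.0963 ≈ 0.096

0.096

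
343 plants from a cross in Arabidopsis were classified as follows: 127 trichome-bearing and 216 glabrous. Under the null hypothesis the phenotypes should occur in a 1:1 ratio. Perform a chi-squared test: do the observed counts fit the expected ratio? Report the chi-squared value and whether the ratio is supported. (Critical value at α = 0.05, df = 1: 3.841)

Under the 1:1 hypothesis (Σ ratio = 2, N = 343):
  trichome-bearing: 343 × 1/2 = 171.5
  glabrous: 343 × 1/2 = 171.5
χ² = Σ (O − E)² / E
  trichome-bearing: (127 − 171.5)² / 171.5 = 11.5466
  glabrous: (216 − 171.5)² / 171.5 = 11.5466
χ² = 11.5466 + 11.5466 = 23.0932 ≈ 23.093
Degrees of freedom = 2 − 1 = 1; critical value at α = 0.05 is 3.841.
Since 23.093 > 3.841, we reject the null hypothesis — the data do not fit the 1:1 ratio.

23.093; not consistent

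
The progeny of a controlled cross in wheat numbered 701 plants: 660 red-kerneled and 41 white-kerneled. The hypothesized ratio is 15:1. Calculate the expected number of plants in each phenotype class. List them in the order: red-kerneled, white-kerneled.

Total ratio parts = 16. Expected numbers out of 701:
  red-kerneled: 701 × 15/16 = 657.1875
  white-kerneled: 701 × 1/16 = 43.8125

657.1875, 43.8125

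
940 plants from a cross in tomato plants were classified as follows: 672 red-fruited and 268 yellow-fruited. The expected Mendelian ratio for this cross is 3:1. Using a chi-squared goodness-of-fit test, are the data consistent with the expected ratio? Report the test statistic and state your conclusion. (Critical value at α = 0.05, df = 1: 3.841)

Under the 3:1 hypothesis (Σ ratio = 4, N = 940):
  red-fruited: 940 × 3/4 = 705
  yellow-fruited: 940 × 1/4 = 235
χ² = Σ (O − E)² / E
  red-fruited: (672 − 705)² / 705 = 1.5447
  yellow-fruited: (268 − 235)² / 235 = 4.6340
χ² = 1.5447 + 4.6340 = 6.1787 ≈ 6.179
Degrees of freedom = 2 − 1 = 1; critical value at α = 0.05 is 3.841.
Since 6.179 > 3.841, we reject the null hypothesis — the data do not fit the 3:1 ratio.

6.179; not consistent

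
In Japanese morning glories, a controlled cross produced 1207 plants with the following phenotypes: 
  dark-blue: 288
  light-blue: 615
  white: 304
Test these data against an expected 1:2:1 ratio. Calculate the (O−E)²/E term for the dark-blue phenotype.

0.627

Total ratio parts = 4. Expected numbers out of 1207:
  dark-blue: 1207 × 1/4 = 301.75
  light-blue: 1207 × 2/4 = 603.5
  white: 1207 × 1/4 = 301.75
Contribution of dark-blue: (288 − 301.75)² / 301.75 = 0.6266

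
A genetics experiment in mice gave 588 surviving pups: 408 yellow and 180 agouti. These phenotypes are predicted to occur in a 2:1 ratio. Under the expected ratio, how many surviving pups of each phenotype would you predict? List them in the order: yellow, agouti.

Expected counts for N = 588 under a 2:1 ratio (total parts = 3):
  yellow: 588 × 2/3 = 392
  agouti: 588 × 1/3 = 196

392, 196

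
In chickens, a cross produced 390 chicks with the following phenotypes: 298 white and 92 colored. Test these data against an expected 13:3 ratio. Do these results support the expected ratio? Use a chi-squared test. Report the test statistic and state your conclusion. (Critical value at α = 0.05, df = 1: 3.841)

5.996; not consistent

The 13:3 ratio has 16 parts, so with N = 390 the expected counts are:
  white: 390 × 13/16 = 316.875
  colored: 390 × 3/16 = 73.125
χ² = Σ (O − E)² / E
  white: (298 − 316.875)² / 316.875 = 1.1243
  colored: (92 − 73.125)² / 73.125 = 4.8720
χ² = 1.1243 + 4.8720 = 5.9963 ≈ 5.996
Degrees of freedom = 2 − 1 = 1; critical value at α = 0.05 is 3.841.
Since 5.996 > 3.841, we reject the null hypothesis — the data do not fit the 13:3 ratio.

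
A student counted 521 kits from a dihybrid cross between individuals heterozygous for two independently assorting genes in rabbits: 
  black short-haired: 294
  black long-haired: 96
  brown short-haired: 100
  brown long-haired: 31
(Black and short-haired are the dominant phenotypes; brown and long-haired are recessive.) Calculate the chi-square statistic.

A dihybrid F₂ with independent assortment and complete dominance at both loci gives a 9:3:3:1 phenotypic ratio.
Expected counts for N = 521 under a 9:3:3:1 ratio (total parts = 16):
  black short-haired: 521 × 9/16 = 293.0625
  black long-haired: 521 × 3/16 = 97.6875
  brown short-haired: 521 × 3/16 = 97.6875
  brown long-haired: 521 × 1/16 = 32.5625
χ² = Σ (O − E)² / E
  black short-haired: (294 − 293.0625)² / 293.0625 = 0.0030
  black long-haired: (96 − 97.6875)² / 97.6875 = 0.0292
  brown short-haired: (100 − 97.6875)² / 97.6875 = 0.0547
  brown long-haired: (31 − 32.5625)² / 32.5625 = 0.0750
χ² = 0.0030 + 0.0292 + 0.0547 + 0.0750 = 0.1619 ≈ 0.162

0.162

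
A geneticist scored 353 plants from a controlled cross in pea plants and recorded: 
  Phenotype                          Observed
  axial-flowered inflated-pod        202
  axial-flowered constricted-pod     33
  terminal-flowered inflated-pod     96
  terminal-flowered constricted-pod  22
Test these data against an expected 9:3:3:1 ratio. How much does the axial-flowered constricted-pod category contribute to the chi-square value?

The 9:3:3:1 ratio has 16 parts, so with N = 353 the expected counts are:
  axial-flowered inflated-pod: 353 × 9/16 = 198.5625
  axial-flowered constricted-pod: 353 × 3/16 = 66.1875
  terminal-flowered inflated-pod: 353 × 3/16 = 66.1875
  terminal-flowered constricted-pod: 353 × 1/16 = 22.0625
Contribution of axial-flowered constricted-pod: (33 − 66.1875)² / 66.1875 = 16.6408

16.641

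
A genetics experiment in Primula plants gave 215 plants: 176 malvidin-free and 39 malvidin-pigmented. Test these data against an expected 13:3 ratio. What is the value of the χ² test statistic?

0.053

Under the 13:3 hypothesis (Σ ratio = 16, N = 215):
  malvidin-free: 215 × 13/16 = 174.6875
  malvidin-pigmented: 215 × 3/16 = 40.3125
χ² = Σ (O − E)² / E
  malvidin-free: (176 − 174.6875)² / 174.6875 = 0.0099
  malvidin-pigmented: (39 − 40.3125)² / 40.3125 = 0.0427
χ² = 0.0099 + 0.0427 = 0.0526 ≈ 0.053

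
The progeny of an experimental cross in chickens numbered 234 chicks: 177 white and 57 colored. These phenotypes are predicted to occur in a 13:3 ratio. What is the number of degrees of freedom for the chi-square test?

A goodness-of-fit test with 2 phenotype classes has df = 2 − 1 = 1.

1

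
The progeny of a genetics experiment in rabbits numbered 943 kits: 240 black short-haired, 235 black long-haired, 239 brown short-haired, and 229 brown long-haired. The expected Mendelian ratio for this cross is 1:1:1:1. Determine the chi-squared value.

Total ratio parts = 4. Expected numbers out of 943:
  black short-haired: 943 × 1/4 = 235.75
  black long-haired: 943 × 1/4 = 235.75
  brown short-haired: 943 × 1/4 = 235.75
  brown long-haired: 943 × 1/4 = 235.75
χ² = Σ (O − E)² / E
  black short-haired: (240 − 235.75)² / 235.75 = 0.0766
  black long-haired: (235 − 235.75)² / 235.75 = 0.0024
  brown short-haired: (239 − 235.75)² / 235.75 = 0.0448
  brown long-haired: (229 − 235.75)² / 235.75 = 0.1933
χ² = 0.0766 + 0.0024 + 0.0448 + 0.1933 = 0.3171 ≈ 0.317

0.317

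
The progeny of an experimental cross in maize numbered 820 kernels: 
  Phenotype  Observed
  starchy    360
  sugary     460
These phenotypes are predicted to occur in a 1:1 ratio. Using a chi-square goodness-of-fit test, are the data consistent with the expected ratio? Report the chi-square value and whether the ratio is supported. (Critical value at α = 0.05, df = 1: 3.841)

12.195; not consistent

Expected counts for N = 820 under a 1:1 ratio (total parts = 2):
  starchy: 820 × 1/2 = 410
  sugary: 820 × 1/2 = 410
χ² = Σ (O − E)² / E
  starchy: (360 − 410)² / 410 = 6.0976
  sugary: (460 − 410)² / 410 = 6.0976
χ² = 6.0976 + 6.0976 = 12.1952 ≈ 12.195
Degrees of freedom = 2 − 1 = 1; critical value at α = 0.05 is 3.841.
Since 12.195 > 3.841, we reject the null hypothesis — the data do not fit the 1:1 ratio.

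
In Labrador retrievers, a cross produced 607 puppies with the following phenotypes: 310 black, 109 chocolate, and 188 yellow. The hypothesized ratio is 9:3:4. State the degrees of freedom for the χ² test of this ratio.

2

A goodness-of-fit test with 3 phenotype classes has df = 3 − 1 = 2.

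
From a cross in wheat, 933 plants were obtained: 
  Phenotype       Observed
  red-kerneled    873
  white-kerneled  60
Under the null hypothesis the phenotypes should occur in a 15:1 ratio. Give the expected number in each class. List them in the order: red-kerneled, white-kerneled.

Total ratio parts = 16. Expected numbers out of 933:
  red-kerneled: 933 × 15/16 = 874.6875
  white-kerneled: 933 × 1/16 = 58.3125

874.6875, 58.3125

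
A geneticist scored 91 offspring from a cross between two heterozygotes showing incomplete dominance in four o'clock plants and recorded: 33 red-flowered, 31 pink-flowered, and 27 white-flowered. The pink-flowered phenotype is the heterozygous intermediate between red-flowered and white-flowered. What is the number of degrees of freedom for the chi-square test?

With incomplete dominance, a heterozygote × heterozygote cross gives a 1:2:1 phenotypic ratio.
A goodness-of-fit test with 3 phenotype classes has df = 3 − 1 = 2.

2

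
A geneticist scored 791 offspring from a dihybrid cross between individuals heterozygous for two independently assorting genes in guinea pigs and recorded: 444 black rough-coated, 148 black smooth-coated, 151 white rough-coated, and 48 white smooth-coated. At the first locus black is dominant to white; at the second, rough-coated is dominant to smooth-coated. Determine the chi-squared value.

0.093

A dihybrid F₂ with independent assortment and complete dominance at both loci gives a 9:3:3:1 phenotypic ratio.
Under the 9:3:3:1 hypothesis (Σ ratio = 16, N = 791):
  black rough-coated: 791 × 9/16 = 444.9375
  black smooth-coated: 791 × 3/16 = 148.3125
  white rough-coated: 791 × 3/16 = 148.3125
  white smooth-coated: 791 × 1/16 = 49.4375
χ² = Σ (O − E)² / E
  black rough-coated: (444 − 444.9375)² / 444.9375 = 0.0020
  black smooth-coated: (148 − 148.3125)² / 148.3125 = 0.0007
  white rough-coated: (151 − 148.3125)² / 148.3125 = 0.0487
  white smooth-coated: (48 − 49.4375)² / 49.4375 = 0.0418
χ² = 0.0020 + 0.0007 + 0.0487 + 0.0418 = 0.0932 ≈ 0.093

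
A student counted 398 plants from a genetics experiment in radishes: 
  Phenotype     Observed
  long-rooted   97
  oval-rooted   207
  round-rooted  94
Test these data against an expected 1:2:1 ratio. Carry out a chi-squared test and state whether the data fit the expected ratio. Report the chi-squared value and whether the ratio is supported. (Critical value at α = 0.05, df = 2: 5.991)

Under the 1:2:1 hypothesis (Σ ratio = 4, N = 398):
  long-rooted: 398 × 1/4 = 99.5
  oval-rooted: 398 × 2/4 = 199
  round-rooted: 398 × 1/4 = 99.5
χ² = Σ (O − E)² / E
  long-rooted: (97 − 99.5)² / 99.5 = 0.0628
  oval-rooted: (207 − 199)² / 199 = 0.3216
  round-rooted: (94 − 99.5)² / 99.5 = 0.3040
χ² = 0.0628 + 0.3216 + 0.3040 = 0.6884 ≈ 0.688
Degrees of freedom = 3 − 1 = 2; critical value at α = 0.05 is 5.991.
Since 0.688 < 5.991, we fail to reject the null hypothesis — the data are consistent with the 1:2:1 ratio.

0.688; consistent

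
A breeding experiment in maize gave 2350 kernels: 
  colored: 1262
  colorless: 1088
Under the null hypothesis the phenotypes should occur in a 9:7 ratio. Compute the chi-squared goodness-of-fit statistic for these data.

6.199

Expected counts for N = 2350 under a 9:7 ratio (total parts = 16):
  colored: 2350 × 9/16 = 1321.875
  colorless: 2350 × 7/16 = 1028.125
χ² = Σ (O − E)² / E
  colored: (1262 − 1321.875)² / 1321.875 = 2.7121
  colorless: (1088 − 1028.125)² / 1028.125 = 3.4869
χ² = 2.7121 + 3.4869 = 6.199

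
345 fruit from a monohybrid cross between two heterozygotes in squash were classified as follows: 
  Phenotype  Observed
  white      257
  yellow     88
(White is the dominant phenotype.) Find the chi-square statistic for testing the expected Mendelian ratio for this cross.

For a monohybrid cross between heterozygotes with complete dominance, the expected phenotypic ratio is 3:1.
Expected counts for N = 345 under a 3:1 ratio (total parts = 4):
  white: 345 × 3/4 = 258.75
  yellow: 345 × 1/4 = 86.25
χ² = Σ (O − E)² / E
  white: (257 − 258.75)² / 258.75 = 0.0118
  yellow: (88 − 86.25)² / 86.25 = 0.0355
χ² = 0.0118 + 0.0355 = 0.0473 ≈ 0.047

0.047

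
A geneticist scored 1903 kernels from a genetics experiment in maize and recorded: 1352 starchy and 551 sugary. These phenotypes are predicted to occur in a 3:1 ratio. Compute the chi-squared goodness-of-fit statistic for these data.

15.870

Under the 3:1 hypothesis (Σ ratio = 4, N = 1903):
  starchy: 1903 × 3/4 = 1427.25
  sugary: 1903 × 1/4 = 475.75
χ² = Σ (O − E)² / E
  starchy: (1352 − 1427.25)² / 1427.25 = 3.9675
  sugary: (551 − 475.75)² / 475.75 = 11.9024
χ² = 3.9675 + 11.9024 = 15.8699 ≈ 15.870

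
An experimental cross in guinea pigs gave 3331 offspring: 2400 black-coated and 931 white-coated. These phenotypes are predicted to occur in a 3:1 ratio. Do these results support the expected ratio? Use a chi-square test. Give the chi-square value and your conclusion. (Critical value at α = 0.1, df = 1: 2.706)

Expected counts for N = 3331 under a 3:1 ratio (total parts = 4):
  black-coated: 3331 × 3/4 = 2498.25
  white-coated: 3331 × 1/4 = 832.75
χ² = Σ (O − E)² / E
  black-coated: (2400 − 2498.25)² / 2498.25 = 3.8639
  white-coated: (931 − 832.75)² / 832.75 = 11.5918
χ² = 3.8639 + 11.5918 = 15.4557 ≈ 15.456
Degrees of freedom = 2 − 1 = 1; critical value at α = 0.1 is 2.706.
Since 15.456 > 2.706, we reject the null hypothesis — the data do not fit the 3:1 ratio.

15.456; not consistent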